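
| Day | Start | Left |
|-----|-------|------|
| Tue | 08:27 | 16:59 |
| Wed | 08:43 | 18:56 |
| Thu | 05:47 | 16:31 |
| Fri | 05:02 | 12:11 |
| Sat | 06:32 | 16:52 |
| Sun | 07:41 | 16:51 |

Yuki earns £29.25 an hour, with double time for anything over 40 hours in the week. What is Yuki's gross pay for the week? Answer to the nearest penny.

Tue: 08:27–16:59 = 8 h 32 min
Wed: 08:43–18:56 = 10 h 13 min
Thu: 05:47–16:31 = 10 h 44 min
Fri: 05:02–12:11 = 7 h 9 min
Sat: 06:32–16:52 = 10 h 20 min
Sun: 07:41–16:51 = 9 h 10 min
Total worked: 56 h 8 min = 3368 min.
Regular 40 h 0 min = 2400 min at £29.25/h; overtime 16 h 8 min = 968 min at £58.50/h.
Pay = (2400 × £29.25 + 968 × £58.50) ÷ 60 = £2113.80.

£2113.80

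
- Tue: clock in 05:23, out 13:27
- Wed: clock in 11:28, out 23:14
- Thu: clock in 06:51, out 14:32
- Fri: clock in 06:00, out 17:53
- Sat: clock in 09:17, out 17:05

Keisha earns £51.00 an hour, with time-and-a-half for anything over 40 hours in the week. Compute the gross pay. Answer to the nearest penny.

Tue: 05:23–13:27 = 8 h 4 min
Wed: 11:28–23:14 = 11 h 46 min
Thu: 06:51–14:32 = 7 h 41 min
Fri: 06:00–17:53 = 11 h 53 min
Sat: 09:17–17:05 = 7 h 48 min
Total worked: 47 h 12 min = 2832 min.
Regular 40 h 0 min = 2400 min at £51.00/h; overtime 7 h 12 min = 432 min at £76.50/h.
Pay = (2400 × £51.00 + 432 × £76.50) ÷ 60 = £2590.80.

£2590.80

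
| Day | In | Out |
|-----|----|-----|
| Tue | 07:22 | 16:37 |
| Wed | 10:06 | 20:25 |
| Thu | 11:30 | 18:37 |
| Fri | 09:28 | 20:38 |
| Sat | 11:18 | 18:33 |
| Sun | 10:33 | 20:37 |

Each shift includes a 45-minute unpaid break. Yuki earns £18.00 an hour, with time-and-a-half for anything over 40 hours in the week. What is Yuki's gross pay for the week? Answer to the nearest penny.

Tue: 07:22–16:37 = 9 h 15 min; less 45 min break → 8 h 30 min
Wed: 10:06–20:25 = 10 h 19 min; less 45 min break → 9 h 34 min
Thu: 11:30–18:37 = 7 h 7 min; less 45 min break → 6 h 22 min
Fri: 09:28–20:38 = 11 h 10 min; less 45 min break → 10 h 25 min
Sat: 11:18–18:33 = 7 h 15 min; less 45 min break → 6 h 30 min
Sun: 10:33–20:37 = 10 h 4 min; less 45 min break → 9 h 19 min
Total worked: 50 h 40 min = 3040 min.
Regular 40 h 0 min = 2400 min at £18.00/h; overtime 10 h 40 min = 640 min at £27.00/h.
Pay = (2400 × £18.00 + 640 × £27.00) ÷ 60 = £1008.00.

£1008.00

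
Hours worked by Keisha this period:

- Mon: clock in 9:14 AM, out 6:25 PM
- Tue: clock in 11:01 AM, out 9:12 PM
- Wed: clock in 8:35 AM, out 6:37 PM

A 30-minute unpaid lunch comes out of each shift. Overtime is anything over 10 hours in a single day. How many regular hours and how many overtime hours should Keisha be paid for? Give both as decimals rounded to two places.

Mon: 9:14 AM–6:25 PM = 9 h 11 min; less 30 min break → 8 h 41 min
Tue: 11:01 AM–9:12 PM = 10 h 11 min; less 30 min break → 9 h 41 min
Wed: 8:35 AM–6:37 PM = 10 h 2 min; less 30 min break → 9 h 32 min
Mon reg 8 h 41 min / OT 0 h 0 min; Tue reg 9 h 41 min / OT 0 h 0 min; Wed reg 9 h 32 min / OT 0 h 0 min.
Totals: regular 27 h 54 min, overtime 0 h 0 min.

Regular 27.90 hours, overtime 0.00 hours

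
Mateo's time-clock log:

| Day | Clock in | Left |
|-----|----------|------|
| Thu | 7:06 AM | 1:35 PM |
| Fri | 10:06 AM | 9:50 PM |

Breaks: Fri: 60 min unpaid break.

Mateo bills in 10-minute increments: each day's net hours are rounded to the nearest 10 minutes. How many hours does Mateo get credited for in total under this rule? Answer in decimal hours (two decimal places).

Thu: 7:06 AM–1:35 PM = 6 h 29 min → rounds to 6 h 30 min
Fri: 10:06 AM–9:50 PM = 11 h 44 min − 60 min = 10 h 44 min → rounds to 10 h 40 min
Total credited: 17 h 10 min.

17.17 hours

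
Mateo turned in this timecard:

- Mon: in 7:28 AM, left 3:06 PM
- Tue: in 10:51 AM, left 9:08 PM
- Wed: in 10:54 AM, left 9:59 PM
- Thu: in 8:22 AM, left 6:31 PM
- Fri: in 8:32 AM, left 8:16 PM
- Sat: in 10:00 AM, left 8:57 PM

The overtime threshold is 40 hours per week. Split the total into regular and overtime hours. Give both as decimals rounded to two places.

Mon: 7:28 AM–3:06 PM = 7 h 38 min
Tue: 10:51 AM–9:08 PM = 10 h 17 min
Wed: 10:54 AM–9:59 PM = 11 h 5 min
Thu: 8:22 AM–6:31 PM = 10 h 9 min
Fri: 8:32 AM–8:16 PM = 11 h 44 min
Sat: 10:00 AM–8:57 PM = 10 h 57 min
Total worked: 61 h 50 min = 61.83 h.
Threshold 40 h → overtime 21 h 50 min, regular 40 h 0 min.

Regular 40.00 hours, overtime 21.83 hours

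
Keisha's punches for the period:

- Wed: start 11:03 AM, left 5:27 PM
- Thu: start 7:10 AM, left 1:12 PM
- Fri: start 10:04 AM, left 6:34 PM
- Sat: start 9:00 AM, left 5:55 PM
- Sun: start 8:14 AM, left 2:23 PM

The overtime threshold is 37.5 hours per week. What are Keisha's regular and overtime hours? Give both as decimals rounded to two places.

Regular 36.00 hours, overtime 0.00 hours

Wed: 11:03 AM–5:27 PM = 6 h 24 min
Thu: 7:10 AM–1:12 PM = 6 h 2 min
Fri: 10:04 AM–6:34 PM = 8 h 30 min
Sat: 9:00 AM–5:55 PM = 8 h 55 min
Sun: 8:14 AM–2:23 PM = 6 h 9 min
Total worked: 36 h 0 min = 36.00 h.
Threshold 37.5 h → overtime 0 h 0 min, regular 36 h 0 min.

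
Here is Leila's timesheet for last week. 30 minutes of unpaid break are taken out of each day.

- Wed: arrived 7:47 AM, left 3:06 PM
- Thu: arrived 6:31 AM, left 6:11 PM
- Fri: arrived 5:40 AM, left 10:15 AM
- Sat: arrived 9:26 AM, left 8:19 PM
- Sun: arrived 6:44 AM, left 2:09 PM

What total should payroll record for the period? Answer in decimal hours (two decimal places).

Wed: 7:47 AM–3:06 PM = 7 h 19 min; less 30 min break → 6 h 49 min
Thu: 6:31 AM–6:11 PM = 11 h 40 min; less 30 min break → 11 h 10 min
Fri: 5:40 AM–10:15 AM = 4 h 35 min; less 30 min break → 4 h 5 min
Sat: 9:26 AM–8:19 PM = 10 h 53 min; less 30 min break → 10 h 23 min
Sun: 6:44 AM–2:09 PM = 7 h 25 min; less 30 min break → 6 h 55 min
Total: 6 h 49 min + 11 h 10 min + 4 h 5 min + 10 h 23 min + 6 h 55 min = 39 h 22 min.

39.37 hours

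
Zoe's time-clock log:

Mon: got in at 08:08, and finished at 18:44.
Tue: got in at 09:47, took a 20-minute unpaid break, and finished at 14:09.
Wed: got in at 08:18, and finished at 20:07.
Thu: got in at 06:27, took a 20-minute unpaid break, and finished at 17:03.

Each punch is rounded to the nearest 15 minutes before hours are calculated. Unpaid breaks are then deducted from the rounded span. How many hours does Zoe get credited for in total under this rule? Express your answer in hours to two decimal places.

36.58 hours

Mon: in 08:08→08:15, out 18:44→18:45; 10 h 30 min
Tue: in 09:47→09:45, out 14:09→14:15; 4 h 30 min − 20 min = 4 h 10 min
Wed: in 08:18→08:15, out 20:07→20:00; 11 h 45 min
Thu: in 06:27→06:30, out 17:03→17:00; 10 h 30 min − 20 min = 10 h 10 min
Total credited: 36 h 35 min.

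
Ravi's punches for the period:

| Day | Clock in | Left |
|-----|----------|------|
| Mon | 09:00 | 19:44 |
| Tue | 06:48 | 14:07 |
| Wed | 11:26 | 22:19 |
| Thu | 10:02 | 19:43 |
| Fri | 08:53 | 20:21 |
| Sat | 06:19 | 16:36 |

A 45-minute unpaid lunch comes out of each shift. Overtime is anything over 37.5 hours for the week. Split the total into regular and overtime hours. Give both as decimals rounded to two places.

Regular 37.50 hours, overtime 18.37 hours

Mon: 09:00–19:44 = 10 h 44 min; less 45 min break → 9 h 59 min
Tue: 06:48–14:07 = 7 h 19 min; less 45 min break → 6 h 34 min
Wed: 11:26–22:19 = 10 h 53 min; less 45 min break → 10 h 8 min
Thu: 10:02–19:43 = 9 h 41 min; less 45 min break → 8 h 56 min
Fri: 08:53–20:21 = 11 h 28 min; less 45 min break → 10 h 43 min
Sat: 06:19–16:36 = 10 h 17 min; less 45 min break → 9 h 32 min
Total worked: 55 h 52 min = 55.87 h.
Threshold 37.5 h → overtime 18 h 22 min, regular 37 h 30 min.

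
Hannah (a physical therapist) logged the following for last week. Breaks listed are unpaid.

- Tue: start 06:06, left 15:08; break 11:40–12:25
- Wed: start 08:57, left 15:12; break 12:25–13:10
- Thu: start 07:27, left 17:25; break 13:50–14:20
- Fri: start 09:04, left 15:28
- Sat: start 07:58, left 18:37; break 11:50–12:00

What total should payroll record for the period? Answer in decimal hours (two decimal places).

Tue: 06:06–15:08 = 9 h 2 min; less 45 min break → 8 h 17 min
Wed: 08:57–15:12 = 6 h 15 min; less 45 min break → 5 h 30 min
Thu: 07:27–17:25 = 9 h 58 min; less 30 min break → 9 h 28 min
Fri: 09:04–15:28 = 6 h 24 min
Sat: 07:58–18:37 = 10 h 39 min; less 10 min break → 10 h 29 min
Total: 8 h 17 min + 5 h 30 min + 9 h 28 min + 6 h 24 min + 10 h 29 min = 40 h 8 min.

40.13 hours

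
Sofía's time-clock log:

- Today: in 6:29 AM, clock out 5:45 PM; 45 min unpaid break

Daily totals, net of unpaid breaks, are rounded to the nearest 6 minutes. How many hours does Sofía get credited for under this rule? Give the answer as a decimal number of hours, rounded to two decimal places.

Today: 6:29 AM–5:45 PM = 11 h 16 min − 45 min = 10 h 31 min → rounds to 10 h 30 min

10.50 hours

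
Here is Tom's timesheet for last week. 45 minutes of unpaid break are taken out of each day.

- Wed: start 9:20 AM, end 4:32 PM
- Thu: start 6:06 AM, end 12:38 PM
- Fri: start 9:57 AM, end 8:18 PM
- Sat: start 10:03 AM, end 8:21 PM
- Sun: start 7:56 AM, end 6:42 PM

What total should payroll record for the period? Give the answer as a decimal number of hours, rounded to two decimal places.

41.40 hours

Wed: 9:20 AM–4:32 PM = 7 h 12 min; less 45 min break → 6 h 27 min
Thu: 6:06 AM–12:38 PM = 6 h 32 min; less 45 min break → 5 h 47 min
Fri: 9:57 AM–8:18 PM = 10 h 21 min; less 45 min break → 9 h 36 min
Sat: 10:03 AM–8:21 PM = 10 h 18 min; less 45 min break → 9 h 33 min
Sun: 7:56 AM–6:42 PM = 10 h 46 min; less 45 min break → 10 h 1 min
Total: 6 h 27 min + 5 h 47 min + 9 h 36 min + 9 h 33 min + 10 h 1 min = 41 h 24 min.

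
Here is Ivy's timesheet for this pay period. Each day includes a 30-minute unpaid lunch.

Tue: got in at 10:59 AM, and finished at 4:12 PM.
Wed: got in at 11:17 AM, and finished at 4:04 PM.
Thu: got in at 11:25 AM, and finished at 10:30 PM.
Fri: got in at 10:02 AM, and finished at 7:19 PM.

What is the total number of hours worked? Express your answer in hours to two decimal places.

28.37 hours

Tue: 10:59 AM–4:12 PM = 5 h 13 min; less 30 min break → 4 h 43 min
Wed: 11:17 AM–4:04 PM = 4 h 47 min; less 30 min break → 4 h 17 min
Thu: 11:25 AM–10:30 PM = 11 h 5 min; less 30 min break → 10 h 35 min
Fri: 10:02 AM–7:19 PM = 9 h 17 min; less 30 min break → 8 h 47 min
Total: 4 h 43 min + 4 h 17 min + 10 h 35 min + 8 h 47 min = 28 h 22 min.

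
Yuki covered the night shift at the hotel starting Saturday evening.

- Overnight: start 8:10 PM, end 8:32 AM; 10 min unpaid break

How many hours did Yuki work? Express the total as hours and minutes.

Overnight: 8:10 PM → midnight = 3 h 50 min; midnight → 8:32 AM = 8 h 32 min; span 12 h 22 min; less 10 min break → 12 h 12 min

12 h 12 min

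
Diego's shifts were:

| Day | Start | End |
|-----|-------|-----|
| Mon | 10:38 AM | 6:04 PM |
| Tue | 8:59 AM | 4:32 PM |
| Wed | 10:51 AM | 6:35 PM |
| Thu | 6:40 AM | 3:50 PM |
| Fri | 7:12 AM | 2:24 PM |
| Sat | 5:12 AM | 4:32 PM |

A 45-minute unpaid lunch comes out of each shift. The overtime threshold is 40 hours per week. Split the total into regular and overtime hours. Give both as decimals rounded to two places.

Mon: 10:38 AM–6:04 PM = 7 h 26 min; less 45 min break → 6 h 41 min
Tue: 8:59 AM–4:32 PM = 7 h 33 min; less 45 min break → 6 h 48 min
Wed: 10:51 AM–6:35 PM = 7 h 44 min; less 45 min break → 6 h 59 min
Thu: 6:40 AM–3:50 PM = 9 h 10 min; less 45 min break → 8 h 25 min
Fri: 7:12 AM–2:24 PM = 7 h 12 min; less 45 min break → 6 h 27 min
Sat: 5:12 AM–4:32 PM = 11 h 20 min; less 45 min break → 10 h 35 min
Total worked: 45 h 55 min = 45.92 h.
Threshold 40 h → overtime 5 h 55 min, regular 40 h 0 min.

Regular 40.00 hours, overtime 5.92 hours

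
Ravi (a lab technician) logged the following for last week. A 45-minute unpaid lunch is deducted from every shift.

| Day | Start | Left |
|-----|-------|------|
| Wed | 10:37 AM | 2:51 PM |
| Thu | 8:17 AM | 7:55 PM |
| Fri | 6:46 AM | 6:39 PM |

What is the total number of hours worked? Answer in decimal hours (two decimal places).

25.50 hours

Wed: 10:37 AM–2:51 PM = 4 h 14 min; less 45 min break → 3 h 29 min
Thu: 8:17 AM–7:55 PM = 11 h 38 min; less 45 min break → 10 h 53 min
Fri: 6:46 AM–6:39 PM = 11 h 53 min; less 45 min break → 11 h 8 min
Total: 3 h 29 min + 10 h 53 min + 11 h 8 min = 25 h 30 min.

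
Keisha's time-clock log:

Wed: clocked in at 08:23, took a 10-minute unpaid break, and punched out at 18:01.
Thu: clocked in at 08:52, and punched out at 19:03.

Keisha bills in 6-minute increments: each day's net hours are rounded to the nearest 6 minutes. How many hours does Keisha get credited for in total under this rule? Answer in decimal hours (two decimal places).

Wed: 08:23–18:01 = 9 h 38 min − 10 min = 9 h 28 min → rounds to 9 h 30 min
Thu: 08:52–19:03 = 10 h 11 min → rounds to 10 h 12 min
Total credited: 19 h 42 min.

19.70 hours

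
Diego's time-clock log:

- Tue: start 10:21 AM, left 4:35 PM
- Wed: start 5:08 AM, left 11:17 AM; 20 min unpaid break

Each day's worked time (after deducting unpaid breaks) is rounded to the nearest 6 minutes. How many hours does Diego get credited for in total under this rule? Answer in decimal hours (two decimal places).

Tue: 10:21 AM–4:35 PM = 6 h 14 min → rounds to 6 h 12 min
Wed: 5:08 AM–11:17 AM = 6 h 9 min − 20 min = 5 h 49 min → rounds to 5 h 48 min
Total credited: 12 h 0 min.

12.00 hours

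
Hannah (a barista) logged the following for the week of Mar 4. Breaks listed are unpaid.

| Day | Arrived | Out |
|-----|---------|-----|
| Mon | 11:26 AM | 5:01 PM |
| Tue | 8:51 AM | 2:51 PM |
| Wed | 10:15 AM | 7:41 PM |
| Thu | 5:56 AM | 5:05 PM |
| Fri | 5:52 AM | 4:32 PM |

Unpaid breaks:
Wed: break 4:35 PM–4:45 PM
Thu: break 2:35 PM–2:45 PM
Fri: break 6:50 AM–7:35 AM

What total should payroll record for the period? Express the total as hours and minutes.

Mon: 11:26 AM–5:01 PM = 5 h 35 min
Tue: 8:51 AM–2:51 PM = 6 h 0 min
Wed: 10:15 AM–7:41 PM = 9 h 26 min; less 10 min break → 9 h 16 min
Thu: 5:56 AM–5:05 PM = 11 h 9 min; less 10 min break → 10 h 59 min
Fri: 5:52 AM–4:32 PM = 10 h 40 min; less 45 min break → 9 h 55 min
Total: 5 h 35 min + 6 h 0 min + 9 h 16 min + 10 h 59 min + 9 h 55 min = 41 h 45 min.

41 h 45 min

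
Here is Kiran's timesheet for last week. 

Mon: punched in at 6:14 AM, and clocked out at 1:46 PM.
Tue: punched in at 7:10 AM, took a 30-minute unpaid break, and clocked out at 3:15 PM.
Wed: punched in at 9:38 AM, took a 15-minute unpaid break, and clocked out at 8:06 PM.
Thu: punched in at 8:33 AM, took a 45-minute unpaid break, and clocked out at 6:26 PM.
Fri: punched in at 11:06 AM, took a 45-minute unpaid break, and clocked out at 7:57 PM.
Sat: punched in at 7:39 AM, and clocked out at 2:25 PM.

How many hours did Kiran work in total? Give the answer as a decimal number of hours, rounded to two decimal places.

Mon: 6:14 AM–1:46 PM = 7 h 32 min
Tue: 7:10 AM–3:15 PM = 8 h 5 min; less 30 min break → 7 h 35 min
Wed: 9:38 AM–8:06 PM = 10 h 28 min; less 15 min break → 10 h 13 min
Thu: 8:33 AM–6:26 PM = 9 h 53 min; less 45 min break → 9 h 8 min
Fri: 11:06 AM–7:57 PM = 8 h 51 min; less 45 min break → 8 h 6 min
Sat: 7:39 AM–2:25 PM = 6 h 46 min
Total: 7 h 32 min + 7 h 35 min + 10 h 13 min + 9 h 8 min + 8 h 6 min + 6 h 46 min = 49 h 20 min.

49.33 hours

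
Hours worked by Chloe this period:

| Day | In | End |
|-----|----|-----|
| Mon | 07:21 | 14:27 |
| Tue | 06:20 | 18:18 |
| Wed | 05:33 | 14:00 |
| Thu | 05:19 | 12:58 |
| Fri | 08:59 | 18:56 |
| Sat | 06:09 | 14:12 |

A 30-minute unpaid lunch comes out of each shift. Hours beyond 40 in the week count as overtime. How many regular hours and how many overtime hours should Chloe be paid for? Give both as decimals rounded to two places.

Mon: 07:21–14:27 = 7 h 6 min; less 30 min break → 6 h 36 min
Tue: 06:20–18:18 = 11 h 58 min; less 30 min break → 11 h 28 min
Wed: 05:33–14:00 = 8 h 27 min; less 30 min break → 7 h 57 min
Thu: 05:19–12:58 = 7 h 39 min; less 30 min break → 7 h 9 min
Fri: 08:59–18:56 = 9 h 57 min; less 30 min break → 9 h 27 min
Sat: 06:09–14:12 = 8 h 3 min; less 30 min break → 7 h 33 min
Total worked: 50 h 10 min = 50.17 h.
Threshold 40 h → overtime 10 h 10 min, regular 40 h 0 min.

Regular 40.00 hours, overtime 10.17 hours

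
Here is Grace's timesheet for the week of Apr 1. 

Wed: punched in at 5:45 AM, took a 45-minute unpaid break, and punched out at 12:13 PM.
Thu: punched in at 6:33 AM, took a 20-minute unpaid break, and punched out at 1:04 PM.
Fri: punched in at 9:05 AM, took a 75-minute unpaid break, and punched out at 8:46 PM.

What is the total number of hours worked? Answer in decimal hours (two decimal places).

22.33 hours

Wed: 5:45 AM–12:13 PM = 6 h 28 min; less 45 min break → 5 h 43 min
Thu: 6:33 AM–1:04 PM = 6 h 31 min; less 20 min break → 6 h 11 min
Fri: 9:05 AM–8:46 PM = 11 h 41 min; less 75 min break → 10 h 26 min
Total: 5 h 43 min + 6 h 11 min + 10 h 26 min = 22 h 20 min.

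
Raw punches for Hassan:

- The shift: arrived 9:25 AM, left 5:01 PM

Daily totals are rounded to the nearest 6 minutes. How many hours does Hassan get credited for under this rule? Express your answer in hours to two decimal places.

The shift: 9:25 AM–5:01 PM = 7 h 36 min → rounds to 7 h 36 min

7.60 hours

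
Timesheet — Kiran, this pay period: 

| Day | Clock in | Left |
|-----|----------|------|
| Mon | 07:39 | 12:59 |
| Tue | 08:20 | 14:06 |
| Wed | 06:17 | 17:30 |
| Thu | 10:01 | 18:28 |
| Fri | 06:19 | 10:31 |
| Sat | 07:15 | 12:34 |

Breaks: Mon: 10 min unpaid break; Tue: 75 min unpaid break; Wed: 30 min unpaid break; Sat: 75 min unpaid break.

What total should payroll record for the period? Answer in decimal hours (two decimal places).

Mon: 07:39–12:59 = 5 h 20 min; less 10 min break → 5 h 10 min
Tue: 08:20–14:06 = 5 h 46 min; less 75 min break → 4 h 31 min
Wed: 06:17–17:30 = 11 h 13 min; less 30 min break → 10 h 43 min
Thu: 10:01–18:28 = 8 h 27 min
Fri: 06:19–10:31 = 4 h 12 min
Sat: 07:15–12:34 = 5 h 19 min; less 75 min break → 4 h 4 min
Total: 5 h 10 min + 4 h 31 min + 10 h 43 min + 8 h 27 min + 4 h 12 min + 4 h 4 min = 37 h 7 min.

37.12 hours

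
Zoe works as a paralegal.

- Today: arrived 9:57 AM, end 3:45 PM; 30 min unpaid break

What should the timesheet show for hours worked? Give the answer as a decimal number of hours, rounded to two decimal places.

Today: 9:57 AM–3:45 PM = 5 h 48 min; less 30 min break → 5 h 18 min

5.30 hours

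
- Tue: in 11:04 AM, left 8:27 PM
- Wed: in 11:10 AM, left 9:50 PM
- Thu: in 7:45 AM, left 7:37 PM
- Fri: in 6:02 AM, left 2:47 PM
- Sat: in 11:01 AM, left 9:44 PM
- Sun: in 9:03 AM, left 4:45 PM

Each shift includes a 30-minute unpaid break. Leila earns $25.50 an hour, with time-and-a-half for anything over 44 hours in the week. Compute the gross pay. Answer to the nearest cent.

$1584.19

Tue: 11:04 AM–8:27 PM = 9 h 23 min; less 30 min break → 8 h 53 min
Wed: 11:10 AM–9:50 PM = 10 h 40 min; less 30 min break → 10 h 10 min
Thu: 7:45 AM–7:37 PM = 11 h 52 min; less 30 min break → 11 h 22 min
Fri: 6:02 AM–2:47 PM = 8 h 45 min; less 30 min break → 8 h 15 min
Sat: 11:01 AM–9:44 PM = 10 h 43 min; less 30 min break → 10 h 13 min
Sun: 9:03 AM–4:45 PM = 7 h 42 min; less 30 min break → 7 h 12 min
Total worked: 56 h 5 min = 3365 min.
Regular 44 h 0 min = 2640 min at $25.50/h; overtime 12 h 5 min = 725 min at $38.25/h.
Pay = (2640 × $25.50 + 725 × $38.25) ÷ 60 = $1584.19.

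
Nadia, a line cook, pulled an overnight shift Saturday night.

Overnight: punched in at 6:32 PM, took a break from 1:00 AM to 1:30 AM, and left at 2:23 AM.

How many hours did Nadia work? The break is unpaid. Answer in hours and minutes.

Overnight: 6:32 PM → midnight = 5 h 28 min; midnight → 2:23 AM = 2 h 23 min; span 7 h 51 min; less 30 min break → 7 h 21 min

7 h 21 min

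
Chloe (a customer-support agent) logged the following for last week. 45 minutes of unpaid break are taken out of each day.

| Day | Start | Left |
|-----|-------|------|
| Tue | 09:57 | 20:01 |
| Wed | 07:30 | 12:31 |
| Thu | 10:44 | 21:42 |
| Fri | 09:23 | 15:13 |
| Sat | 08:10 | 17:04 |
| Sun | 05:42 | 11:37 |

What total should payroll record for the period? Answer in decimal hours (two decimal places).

42.20 hours

Tue: 09:57–20:01 = 10 h 4 min; less 45 min break → 9 h 19 min
Wed: 07:30–12:31 = 5 h 1 min; less 45 min break → 4 h 16 min
Thu: 10:44–21:42 = 10 h 58 min; less 45 min break → 10 h 13 min
Fri: 09:23–15:13 = 5 h 50 min; less 45 min break → 5 h 5 min
Sat: 08:10–17:04 = 8 h 54 min; less 45 min break → 8 h 9 min
Sun: 05:42–11:37 = 5 h 55 min; less 45 min break → 5 h 10 min
Total: 9 h 19 min + 4 h 16 min + 10 h 13 min + 5 h 5 min + 8 h 9 min + 5 h 10 min = 42 h 12 min.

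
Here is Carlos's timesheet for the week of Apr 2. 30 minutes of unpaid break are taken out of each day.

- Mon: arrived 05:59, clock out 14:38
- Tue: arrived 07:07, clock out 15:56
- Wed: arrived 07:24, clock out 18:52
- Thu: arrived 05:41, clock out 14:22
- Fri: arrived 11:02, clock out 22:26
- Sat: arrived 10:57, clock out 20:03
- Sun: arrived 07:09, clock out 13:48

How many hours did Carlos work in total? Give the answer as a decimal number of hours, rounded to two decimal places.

Mon: 05:59–14:38 = 8 h 39 min; less 30 min break → 8 h 9 min
Tue: 07:07–15:56 = 8 h 49 min; less 30 min break → 8 h 19 min
Wed: 07:24–18:52 = 11 h 28 min; less 30 min break → 10 h 58 min
Thu: 05:41–14:22 = 8 h 41 min; less 30 min break → 8 h 11 min
Fri: 11:02–22:26 = 11 h 24 min; less 30 min break → 10 h 54 min
Sat: 10:57–20:03 = 9 h 6 min; less 30 min break → 8 h 36 min
Sun: 07:09–13:48 = 6 h 39 min; less 30 min break → 6 h 9 min
Total: 8 h 9 min + 8 h 19 min + 10 h 58 min + 8 h 11 min + 10 h 54 min + 8 h 36 min + 6 h 9 min = 61 h 16 min.

61.27 hours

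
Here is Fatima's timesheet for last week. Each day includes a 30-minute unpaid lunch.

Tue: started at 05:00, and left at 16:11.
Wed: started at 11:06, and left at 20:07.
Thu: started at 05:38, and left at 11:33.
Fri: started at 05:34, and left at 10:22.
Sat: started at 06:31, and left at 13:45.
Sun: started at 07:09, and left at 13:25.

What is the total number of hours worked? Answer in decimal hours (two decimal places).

Tue: 05:00–16:11 = 11 h 11 min; less 30 min break → 10 h 41 min
Wed: 11:06–20:07 = 9 h 1 min; less 30 min break → 8 h 31 min
Thu: 05:38–11:33 = 5 h 55 min; less 30 min break → 5 h 25 min
Fri: 05:34–10:22 = 4 h 48 min; less 30 min break → 4 h 18 min
Sat: 06:31–13:45 = 7 h 14 min; less 30 min break → 6 h 44 min
Sun: 07:09–13:25 = 6 h 16 min; less 30 min break → 5 h 46 min
Total: 10 h 41 min + 8 h 31 min + 5 h 25 min + 4 h 18 min + 6 h 44 min + 5 h 46 min = 41 h 25 min.

41.42 hours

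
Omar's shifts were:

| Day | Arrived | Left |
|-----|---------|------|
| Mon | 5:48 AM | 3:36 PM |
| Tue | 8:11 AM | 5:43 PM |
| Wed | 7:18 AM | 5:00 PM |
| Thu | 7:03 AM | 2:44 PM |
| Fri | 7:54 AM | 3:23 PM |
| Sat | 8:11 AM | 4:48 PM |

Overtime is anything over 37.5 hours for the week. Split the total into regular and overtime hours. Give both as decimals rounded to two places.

Mon: 5:48 AM–3:36 PM = 9 h 48 min
Tue: 8:11 AM–5:43 PM = 9 h 32 min
Wed: 7:18 AM–5:00 PM = 9 h 42 min
Thu: 7:03 AM–2:44 PM = 7 h 41 min
Fri: 7:54 AM–3:23 PM = 7 h 29 min
Sat: 8:11 AM–4:48 PM = 8 h 37 min
Total worked: 52 h 49 min = 52.82 h.
Threshold 37.5 h → overtime 15 h 19 min, regular 37 h 30 min.

Regular 37.50 hours, overtime 15.32 hours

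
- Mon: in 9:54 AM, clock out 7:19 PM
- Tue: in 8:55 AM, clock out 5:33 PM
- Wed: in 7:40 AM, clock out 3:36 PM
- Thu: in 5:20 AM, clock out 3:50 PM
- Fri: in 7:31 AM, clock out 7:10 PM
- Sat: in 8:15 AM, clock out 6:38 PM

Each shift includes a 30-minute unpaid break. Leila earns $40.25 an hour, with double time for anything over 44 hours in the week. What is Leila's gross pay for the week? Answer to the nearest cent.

Mon: 9:54 AM–7:19 PM = 9 h 25 min; less 30 min break → 8 h 55 min
Tue: 8:55 AM–5:33 PM = 8 h 38 min; less 30 min break → 8 h 8 min
Wed: 7:40 AM–3:36 PM = 7 h 56 min; less 30 min break → 7 h 26 min
Thu: 5:20 AM–3:50 PM = 10 h 30 min; less 30 min break → 10 h 0 min
Fri: 7:31 AM–7:10 PM = 11 h 39 min; less 30 min break → 11 h 9 min
Sat: 8:15 AM–6:38 PM = 10 h 23 min; less 30 min break → 9 h 53 min
Total worked: 55 h 31 min = 3331 min.
Regular 44 h 0 min = 2640 min at $40.25/h; overtime 11 h 31 min = 691 min at $80.50/h.
Pay = (2640 × $40.25 + 691 × $80.50) ÷ 60 = $2698.09.

$2698.09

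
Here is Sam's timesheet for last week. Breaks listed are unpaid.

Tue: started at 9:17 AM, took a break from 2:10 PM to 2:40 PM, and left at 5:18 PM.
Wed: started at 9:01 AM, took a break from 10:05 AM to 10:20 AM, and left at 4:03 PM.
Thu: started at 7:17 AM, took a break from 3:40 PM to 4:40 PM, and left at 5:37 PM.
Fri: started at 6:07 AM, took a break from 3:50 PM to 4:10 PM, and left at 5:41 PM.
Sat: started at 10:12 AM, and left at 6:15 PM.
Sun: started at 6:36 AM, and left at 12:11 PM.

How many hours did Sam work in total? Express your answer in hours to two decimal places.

Tue: 9:17 AM–5:18 PM = 8 h 1 min; less 30 min break → 7 h 31 min
Wed: 9:01 AM–4:03 PM = 7 h 2 min; less 15 min break → 6 h 47 min
Thu: 7:17 AM–5:37 PM = 10 h 20 min; less 60 min break → 9 h 20 min
Fri: 6:07 AM–5:41 PM = 11 h 34 min; less 20 min break → 11 h 14 min
Sat: 10:12 AM–6:15 PM = 8 h 3 min
Sun: 6:36 AM–12:11 PM = 5 h 35 min
Total: 7 h 31 min + 6 h 47 min + 9 h 20 min + 11 h 14 min + 8 h 3 min + 5 h 35 min = 48 h 30 min.

48.50 hours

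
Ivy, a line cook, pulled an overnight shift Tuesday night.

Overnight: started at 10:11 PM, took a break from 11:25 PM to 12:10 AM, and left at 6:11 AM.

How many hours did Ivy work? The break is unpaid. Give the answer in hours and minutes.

7 h 15 min

Overnight: 10:11 PM → midnight = 1 h 49 min; midnight → 6:11 AM = 6 h 11 min; span 8 h 0 min; less 45 min break → 7 h 15 min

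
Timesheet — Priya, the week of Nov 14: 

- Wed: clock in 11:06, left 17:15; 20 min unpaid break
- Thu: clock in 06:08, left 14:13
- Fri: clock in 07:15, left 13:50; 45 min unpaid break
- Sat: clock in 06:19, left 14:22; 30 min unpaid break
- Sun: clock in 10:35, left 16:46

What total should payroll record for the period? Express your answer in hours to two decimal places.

Wed: 11:06–17:15 = 6 h 9 min; less 20 min break → 5 h 49 min
Thu: 06:08–14:13 = 8 h 5 min
Fri: 07:15–13:50 = 6 h 35 min; less 45 min break → 5 h 50 min
Sat: 06:19–14:22 = 8 h 3 min; less 30 min break → 7 h 33 min
Sun: 10:35–16:46 = 6 h 11 min
Total: 5 h 49 min + 8 h 5 min + 5 h 50 min + 7 h 33 min + 6 h 11 min = 33 h 28 min.

33.47 hours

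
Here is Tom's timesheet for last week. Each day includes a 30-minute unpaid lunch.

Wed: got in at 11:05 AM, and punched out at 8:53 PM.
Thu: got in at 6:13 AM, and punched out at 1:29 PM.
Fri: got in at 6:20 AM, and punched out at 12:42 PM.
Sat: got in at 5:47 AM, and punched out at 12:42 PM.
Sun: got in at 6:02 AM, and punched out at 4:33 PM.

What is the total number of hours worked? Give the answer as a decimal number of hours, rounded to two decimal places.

Wed: 11:05 AM–8:53 PM = 9 h 48 min; less 30 min break → 9 h 18 min
Thu: 6:13 AM–1:29 PM = 7 h 16 min; less 30 min break → 6 h 46 min
Fri: 6:20 AM–12:42 PM = 6 h 22 min; less 30 min break → 5 h 52 min
Sat: 5:47 AM–12:42 PM = 6 h 55 min; less 30 min break → 6 h 25 min
Sun: 6:02 AM–4:33 PM = 10 h 31 min; less 30 min break → 10 h 1 min
Total: 9 h 18 min + 6 h 46 min + 5 h 52 min + 6 h 25 min + 10 h 1 min = 38 h 22 min.

38.37 hours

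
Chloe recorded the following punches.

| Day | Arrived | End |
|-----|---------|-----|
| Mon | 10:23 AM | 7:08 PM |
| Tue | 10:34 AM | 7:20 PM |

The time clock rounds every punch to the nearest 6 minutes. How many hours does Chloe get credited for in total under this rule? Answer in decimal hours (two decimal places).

17.40 hours

Mon: in 10:23 AM→10:24 AM, out 7:08 PM→7:06 PM; 8 h 42 min
Tue: in 10:34 AM→10:36 AM, out 7:20 PM→7:18 PM; 8 h 42 min
Total credited: 17 h 24 min.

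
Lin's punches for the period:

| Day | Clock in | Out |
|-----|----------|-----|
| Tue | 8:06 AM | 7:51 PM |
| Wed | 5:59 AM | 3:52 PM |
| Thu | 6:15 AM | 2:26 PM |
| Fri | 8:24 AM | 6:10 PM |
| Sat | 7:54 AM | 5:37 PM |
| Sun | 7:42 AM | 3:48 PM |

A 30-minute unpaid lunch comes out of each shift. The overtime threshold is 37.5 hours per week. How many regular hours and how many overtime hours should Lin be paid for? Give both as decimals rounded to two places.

Tue: 8:06 AM–7:51 PM = 11 h 45 min; less 30 min break → 11 h 15 min
Wed: 5:59 AM–3:52 PM = 9 h 53 min; less 30 min break → 9 h 23 min
Thu: 6:15 AM–2:26 PM = 8 h 11 min; less 30 min break → 7 h 41 min
Fri: 8:24 AM–6:10 PM = 9 h 46 min; less 30 min break → 9 h 16 min
Sat: 7:54 AM–5:37 PM = 9 h 43 min; less 30 min break → 9 h 13 min
Sun: 7:42 AM–3:48 PM = 8 h 6 min; less 30 min break → 7 h 36 min
Total worked: 54 h 24 min = 54.40 h.
Threshold 37.5 h → overtime 16 h 54 min, regular 37 h 30 min.

Regular 37.50 hours, overtime 16.90 hours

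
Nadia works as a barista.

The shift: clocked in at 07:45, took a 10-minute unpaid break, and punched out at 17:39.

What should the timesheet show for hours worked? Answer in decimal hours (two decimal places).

9.73 hours

The shift: 07:45–17:39 = 9 h 54 min; less 10 min break → 9 h 44 min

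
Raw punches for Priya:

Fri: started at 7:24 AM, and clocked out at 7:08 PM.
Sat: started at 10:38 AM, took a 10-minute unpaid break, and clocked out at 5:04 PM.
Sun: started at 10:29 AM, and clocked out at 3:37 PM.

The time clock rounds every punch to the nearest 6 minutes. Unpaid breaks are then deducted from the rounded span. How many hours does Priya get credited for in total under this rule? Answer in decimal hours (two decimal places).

Fri: in 7:24 AM→7:24 AM, out 7:08 PM→7:06 PM; 11 h 42 min
Sat: in 10:38 AM→10:36 AM, out 5:04 PM→5:06 PM; 6 h 30 min − 10 min = 6 h 20 min
Sun: in 10:29 AM→10:30 AM, out 3:37 PM→3:36 PM; 5 h 6 min
Total credited: 23 h 8 min.

23.13 hours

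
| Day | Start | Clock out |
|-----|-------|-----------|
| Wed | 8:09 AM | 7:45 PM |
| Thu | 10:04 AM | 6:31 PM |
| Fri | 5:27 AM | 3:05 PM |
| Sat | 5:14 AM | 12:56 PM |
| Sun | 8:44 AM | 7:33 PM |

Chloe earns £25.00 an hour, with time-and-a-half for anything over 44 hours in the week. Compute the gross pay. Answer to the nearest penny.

Wed: 8:09 AM–7:45 PM = 11 h 36 min
Thu: 10:04 AM–6:31 PM = 8 h 27 min
Fri: 5:27 AM–3:05 PM = 9 h 38 min
Sat: 5:14 AM–12:56 PM = 7 h 42 min
Sun: 8:44 AM–7:33 PM = 10 h 49 min
Total worked: 48 h 12 min = 2892 min.
Regular 44 h 0 min = 2640 min at £25.00/h; overtime 4 h 12 min = 252 min at £37.50/h.
Pay = (2640 × £25.00 + 252 × £37.50) ÷ 60 = £1257.50.

£1257.50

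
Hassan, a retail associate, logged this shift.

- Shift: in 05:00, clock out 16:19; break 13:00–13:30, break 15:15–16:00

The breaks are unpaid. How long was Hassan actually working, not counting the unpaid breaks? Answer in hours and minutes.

Shift: 05:00–16:19 = 11 h 19 min; less 75 min break → 10 h 4 min

10 h 4 min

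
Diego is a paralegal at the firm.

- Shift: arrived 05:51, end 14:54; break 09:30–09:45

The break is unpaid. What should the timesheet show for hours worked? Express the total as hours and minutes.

8 h 48 min

Shift: 05:51–14:54 = 9 h 3 min; less 15 min break → 8 h 48 min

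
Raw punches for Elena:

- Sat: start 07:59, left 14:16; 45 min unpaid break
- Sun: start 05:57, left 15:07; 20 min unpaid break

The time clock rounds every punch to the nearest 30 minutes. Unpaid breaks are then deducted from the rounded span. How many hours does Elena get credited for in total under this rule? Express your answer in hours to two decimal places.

14.42 hours

Sat: in 07:59→08:00, out 14:16→14:30; 6 h 30 min − 45 min = 5 h 45 min
Sun: in 05:57→06:00, out 15:07→15:00; 9 h 0 min − 20 min = 8 h 40 min
Total credited: 14 h 25 min.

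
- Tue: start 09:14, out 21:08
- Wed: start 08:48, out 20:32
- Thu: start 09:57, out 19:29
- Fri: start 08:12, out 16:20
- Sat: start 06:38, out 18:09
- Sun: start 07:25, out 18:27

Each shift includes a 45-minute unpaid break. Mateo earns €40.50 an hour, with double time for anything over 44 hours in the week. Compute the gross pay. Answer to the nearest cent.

€3025.35

Tue: 09:14–21:08 = 11 h 54 min; less 45 min break → 11 h 9 min
Wed: 08:48–20:32 = 11 h 44 min; less 45 min break → 10 h 59 min
Thu: 09:57–19:29 = 9 h 32 min; less 45 min break → 8 h 47 min
Fri: 08:12–16:20 = 8 h 8 min; less 45 min break → 7 h 23 min
Sat: 06:38–18:09 = 11 h 31 min; less 45 min break → 10 h 46 min
Sun: 07:25–18:27 = 11 h 2 min; less 45 min break → 10 h 17 min
Total worked: 59 h 21 min = 3561 min.
Regular 44 h 0 min = 2640 min at €40.50/h; overtime 15 h 21 min = 921 min at €81.00/h.
Pay = (2640 × €40.50 + 921 × €81.00) ÷ 60 = €3025.35.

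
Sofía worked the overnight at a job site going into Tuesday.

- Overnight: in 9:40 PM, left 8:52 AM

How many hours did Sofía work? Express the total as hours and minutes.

11 h 12 min

Overnight: 9:40 PM → midnight = 2 h 20 min; midnight → 8:52 AM = 8 h 52 min; span 11 h 12 min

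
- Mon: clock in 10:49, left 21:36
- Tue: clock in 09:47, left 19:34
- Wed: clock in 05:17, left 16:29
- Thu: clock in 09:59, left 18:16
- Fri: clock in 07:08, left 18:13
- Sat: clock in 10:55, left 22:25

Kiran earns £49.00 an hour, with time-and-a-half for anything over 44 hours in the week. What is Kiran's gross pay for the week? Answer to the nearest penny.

Mon: 10:49–21:36 = 10 h 47 min
Tue: 09:47–19:34 = 9 h 47 min
Wed: 05:17–16:29 = 11 h 12 min
Thu: 09:59–18:16 = 8 h 17 min
Fri: 07:08–18:13 = 11 h 5 min
Sat: 10:55–22:25 = 11 h 30 min
Total worked: 62 h 38 min = 3758 min.
Regular 44 h 0 min = 2640 min at £49.00/h; overtime 18 h 38 min = 1118 min at £73.50/h.
Pay = (2640 × £49.00 + 1118 × £73.50) ÷ 60 = £3525.55.

£3525.55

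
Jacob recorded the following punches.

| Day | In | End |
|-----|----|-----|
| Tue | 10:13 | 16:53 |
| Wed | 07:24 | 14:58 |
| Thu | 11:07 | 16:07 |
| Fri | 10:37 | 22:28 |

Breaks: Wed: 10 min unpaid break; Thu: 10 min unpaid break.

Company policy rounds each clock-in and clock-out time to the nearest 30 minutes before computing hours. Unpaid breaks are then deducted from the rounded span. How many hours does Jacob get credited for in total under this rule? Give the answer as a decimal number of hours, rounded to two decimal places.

31.17 hours

Tue: in 10:13→10:00, out 16:53→17:00; 7 h 0 min
Wed: in 07:24→07:30, out 14:58→15:00; 7 h 30 min − 10 min = 7 h 20 min
Thu: in 11:07→11:00, out 16:07→16:00; 5 h 0 min − 10 min = 4 h 50 min
Fri: in 10:37→10:30, out 22:28→22:30; 12 h 0 min
Total credited: 31 h 10 min.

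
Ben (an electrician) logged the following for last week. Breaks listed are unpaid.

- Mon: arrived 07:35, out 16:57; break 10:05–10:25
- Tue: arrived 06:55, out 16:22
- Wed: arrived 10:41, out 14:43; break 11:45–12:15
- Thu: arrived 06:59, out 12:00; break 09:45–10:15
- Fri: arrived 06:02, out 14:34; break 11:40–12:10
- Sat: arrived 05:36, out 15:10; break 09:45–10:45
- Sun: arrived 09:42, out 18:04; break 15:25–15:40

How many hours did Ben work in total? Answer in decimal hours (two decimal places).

51.25 hours

Mon: 07:35–16:57 = 9 h 22 min; less 20 min break → 9 h 2 min
Tue: 06:55–16:22 = 9 h 27 min
Wed: 10:41–14:43 = 4 h 2 min; less 30 min break → 3 h 32 min
Thu: 06:59–12:00 = 5 h 1 min; less 30 min break → 4 h 31 min
Fri: 06:02–14:34 = 8 h 32 min; less 30 min break → 8 h 2 min
Sat: 05:36–15:10 = 9 h 34 min; less 60 min break → 8 h 34 min
Sun: 09:42–18:04 = 8 h 22 min; less 15 min break → 8 h 7 min
Total: 9 h 2 min + 9 h 27 min + 3 h 32 min + 4 h 31 min + 8 h 2 min + 8 h 34 min + 8 h 7 min = 51 h 15 min.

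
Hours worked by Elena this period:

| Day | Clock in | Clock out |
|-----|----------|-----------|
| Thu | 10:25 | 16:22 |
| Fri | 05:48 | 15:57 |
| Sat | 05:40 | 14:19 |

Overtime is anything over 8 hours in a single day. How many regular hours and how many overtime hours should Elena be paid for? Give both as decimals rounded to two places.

Regular 21.95 hours, overtime 2.80 hours

Thu: 10:25–16:22 = 5 h 57 min
Fri: 05:48–15:57 = 10 h 9 min
Sat: 05:40–14:19 = 8 h 39 min
Thu reg 5 h 57 min / OT 0 h 0 min; Fri reg 8 h 0 min / OT 2 h 9 min; Sat reg 8 h 0 min / OT 0 h 39 min.
Totals: regular 21 h 57 min, overtime 2 h 48 min.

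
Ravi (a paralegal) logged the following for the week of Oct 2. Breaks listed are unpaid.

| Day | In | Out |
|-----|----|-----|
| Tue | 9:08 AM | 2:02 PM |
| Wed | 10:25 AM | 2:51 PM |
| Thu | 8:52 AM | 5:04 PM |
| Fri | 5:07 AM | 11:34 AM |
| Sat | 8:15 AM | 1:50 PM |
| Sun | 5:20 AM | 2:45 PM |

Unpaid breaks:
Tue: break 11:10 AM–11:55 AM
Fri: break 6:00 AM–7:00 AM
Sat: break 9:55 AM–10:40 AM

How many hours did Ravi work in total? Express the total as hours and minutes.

Tue: 9:08 AM–2:02 PM = 4 h 54 min; less 45 min break → 4 h 9 min
Wed: 10:25 AM–2:51 PM = 4 h 26 min
Thu: 8:52 AM–5:04 PM = 8 h 12 min
Fri: 5:07 AM–11:34 AM = 6 h 27 min; less 60 min break → 5 h 27 min
Sat: 8:15 AM–1:50 PM = 5 h 35 min; less 45 min break → 4 h 50 min
Sun: 5:20 AM–2:45 PM = 9 h 25 min
Total: 4 h 9 min + 4 h 26 min + 8 h 12 min + 5 h 27 min + 4 h 50 min + 9 h 25 min = 36 h 29 min.

36 h 29 min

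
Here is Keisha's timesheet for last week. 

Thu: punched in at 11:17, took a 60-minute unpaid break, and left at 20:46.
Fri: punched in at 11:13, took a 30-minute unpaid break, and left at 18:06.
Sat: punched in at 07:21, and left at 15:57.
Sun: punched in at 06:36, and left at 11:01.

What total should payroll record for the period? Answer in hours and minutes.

27 h 53 min

Thu: 11:17–20:46 = 9 h 29 min; less 60 min break → 8 h 29 min
Fri: 11:13–18:06 = 6 h 53 min; less 30 min break → 6 h 23 min
Sat: 07:21–15:57 = 8 h 36 min
Sun: 06:36–11:01 = 4 h 25 min
Total: 8 h 29 min + 6 h 23 min + 8 h 36 min + 4 h 25 min = 27 h 53 min.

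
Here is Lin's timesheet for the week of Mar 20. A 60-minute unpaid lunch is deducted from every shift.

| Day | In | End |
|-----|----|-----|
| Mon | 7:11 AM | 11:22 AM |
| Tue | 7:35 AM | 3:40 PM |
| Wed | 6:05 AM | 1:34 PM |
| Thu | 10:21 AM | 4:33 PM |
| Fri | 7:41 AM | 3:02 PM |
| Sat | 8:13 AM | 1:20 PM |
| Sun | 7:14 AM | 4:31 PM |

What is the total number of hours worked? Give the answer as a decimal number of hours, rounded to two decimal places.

40.70 hours

Mon: 7:11 AM–11:22 AM = 4 h 11 min; less 60 min break → 3 h 11 min
Tue: 7:35 AM–3:40 PM = 8 h 5 min; less 60 min break → 7 h 5 min
Wed: 6:05 AM–1:34 PM = 7 h 29 min; less 60 min break → 6 h 29 min
Thu: 10:21 AM–4:33 PM = 6 h 12 min; less 60 min break → 5 h 12 min
Fri: 7:41 AM–3:02 PM = 7 h 21 min; less 60 min break → 6 h 21 min
Sat: 8:13 AM–1:20 PM = 5 h 7 min; less 60 min break → 4 h 7 min
Sun: 7:14 AM–4:31 PM = 9 h 17 min; less 60 min break → 8 h 17 min
Total: 3 h 11 min + 7 h 5 min + 6 h 29 min + 5 h 12 min + 6 h 21 min + 4 h 7 min + 8 h 17 min = 40 h 42 min.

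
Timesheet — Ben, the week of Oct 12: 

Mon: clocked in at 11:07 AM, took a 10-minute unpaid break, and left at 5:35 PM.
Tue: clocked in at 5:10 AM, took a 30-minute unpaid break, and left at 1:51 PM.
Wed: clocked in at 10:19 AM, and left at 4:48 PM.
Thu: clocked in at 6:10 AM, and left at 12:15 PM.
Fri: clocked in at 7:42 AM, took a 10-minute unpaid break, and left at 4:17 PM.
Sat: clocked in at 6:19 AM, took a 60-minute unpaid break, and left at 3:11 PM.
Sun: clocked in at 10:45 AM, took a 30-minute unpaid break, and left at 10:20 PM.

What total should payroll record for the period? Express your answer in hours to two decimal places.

54.42 hours

Mon: 11:07 AM–5:35 PM = 6 h 28 min; less 10 min break → 6 h 18 min
Tue: 5:10 AM–1:51 PM = 8 h 41 min; less 30 min break → 8 h 11 min
Wed: 10:19 AM–4:48 PM = 6 h 29 min
Thu: 6:10 AM–12:15 PM = 6 h 5 min
Fri: 7:42 AM–4:17 PM = 8 h 35 min; less 10 min break → 8 h 25 min
Sat: 6:19 AM–3:11 PM = 8 h 52 min; less 60 min break → 7 h 52 min
Sun: 10:45 AM–10:20 PM = 11 h 35 min; less 30 min break → 11 h 5 min
Total: 6 h 18 min + 8 h 11 min + 6 h 29 min + 6 h 5 min + 8 h 25 min + 7 h 52 min + 11 h 5 min = 54 h 25 min.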